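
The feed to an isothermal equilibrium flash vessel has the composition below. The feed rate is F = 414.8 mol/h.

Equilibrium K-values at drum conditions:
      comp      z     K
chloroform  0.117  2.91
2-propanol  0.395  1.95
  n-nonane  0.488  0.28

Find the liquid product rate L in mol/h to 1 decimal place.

Rachford–Rice: g(β) = Σ zᵢ(Kᵢ−1)/(1+β(Kᵢ−1)) = 0.
Check two-phase: ΣzᵢKᵢ = 1.247 > 1 and Σzᵢ/Kᵢ = 1.986 > 1, so g(0) = 0.247 > 0 and g(1) = -0.986 < 0.
Newton iteration, β⁰ = 0.33:
  β = 0.330: g = -0.0381, g' = -0.802 → β = 0.283
  β = 0.283: g = -0.0001, g' = -0.800 → β = 0.282
Converged at β = 0.282.
Then V = β·F = 0.2824·414.8 = 117.1 mol/h and L = F − V = 297.7 mol/h.

L = 297.7 mol/h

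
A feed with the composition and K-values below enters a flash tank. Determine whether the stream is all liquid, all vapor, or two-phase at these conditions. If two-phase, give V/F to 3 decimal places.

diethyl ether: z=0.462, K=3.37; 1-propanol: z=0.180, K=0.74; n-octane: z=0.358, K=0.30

two-phase, V/F = 0.564

ΣzᵢKᵢ = 1.798; Σzᵢ/Kᵢ = 1.574.
Both exceed 1, so a two-phase solution exists.
Iterate (Newton) starting at ψ = 0.47:
  ψ = 0.470: g = 0.0912, g' = -0.986 → ψ = 0.562
  ψ = 0.562: g = 0.0012, g' = -0.971 → ψ = 0.564
Converged at ψ = 0.564.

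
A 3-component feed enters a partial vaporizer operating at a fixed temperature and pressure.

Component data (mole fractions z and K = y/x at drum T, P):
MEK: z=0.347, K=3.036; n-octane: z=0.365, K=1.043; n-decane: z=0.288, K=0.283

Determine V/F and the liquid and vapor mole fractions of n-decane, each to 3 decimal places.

V/F = 0.561, x_n-decane = 0.482, y_n-decane = 0.136

Newton–Raphson from V/F = 0.56:
  V/F = 0.560: g = 0.0004, g' = -0.728 → V/F = 0.561
Converged at V/F = 0.561.
Compositions from xᵢ = zᵢ/(1+V/F(Kᵢ−1)), yᵢ = Kᵢxᵢ:
  MEK: x = 0.162, y = 0.492
  n-octane: x = 0.356, y = 0.372
  n-decane: x = 0.482, y = 0.136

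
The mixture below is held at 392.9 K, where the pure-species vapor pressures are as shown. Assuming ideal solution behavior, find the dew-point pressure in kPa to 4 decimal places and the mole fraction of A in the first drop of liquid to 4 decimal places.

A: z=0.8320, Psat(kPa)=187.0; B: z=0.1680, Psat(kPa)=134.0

At the dew point ψ → 1, so Σzᵢ/Kᵢ = 1 with Kᵢ = Pᵢˢᵃᵗ/P ⇒ 1/P = Σzᵢ/Pᵢˢᵃᵗ.
1/P = 0.8320/187.0 + 0.1680/134.0 = 0.0057029 ⇒ P = 175.3485 kPa
xᵢ = zᵢP/Pᵢˢᵃᵗ ⇒ x_A = 0.8320·175.3485/187.0 = 0.7802

Pdew = 175.3485 kPa, x_A = 0.7802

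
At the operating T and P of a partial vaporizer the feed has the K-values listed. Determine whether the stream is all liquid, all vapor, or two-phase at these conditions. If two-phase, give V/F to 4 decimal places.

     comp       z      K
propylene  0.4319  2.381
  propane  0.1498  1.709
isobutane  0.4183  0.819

all vapor

ΣzᵢKᵢ = 1.6269; Σzᵢ/Kᵢ = 0.7798.
Since Σzᵢ/Kᵢ < 1 the mixture is above its dew point — single vapor phase.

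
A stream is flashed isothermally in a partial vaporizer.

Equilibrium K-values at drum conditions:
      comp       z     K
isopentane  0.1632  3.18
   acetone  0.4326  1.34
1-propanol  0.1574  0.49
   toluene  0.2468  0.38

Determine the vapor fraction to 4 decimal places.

Rachford–Rice: g(ψ) = Σ zᵢ(Kᵢ−1)/(1+ψ(Kᵢ−1)) = 0.
Check two-phase: ΣzᵢKᵢ = 1.2696 > 1 and Σzᵢ/Kᵢ = 1.3449 > 1, so g(0) = 0.2696 > 0 and g(1) = -0.3449 < 0.
Newton iteration, ψ⁰ = 0.5:
  ψ = 0.5000: g = -0.03357, g' = -0.4871 → ψ = 0.4311
  ψ = 0.4311: g = -0.00003, g' = -0.4881 → ψ = 0.4310
Converged at ψ = 0.4310.

ψ = 0.4310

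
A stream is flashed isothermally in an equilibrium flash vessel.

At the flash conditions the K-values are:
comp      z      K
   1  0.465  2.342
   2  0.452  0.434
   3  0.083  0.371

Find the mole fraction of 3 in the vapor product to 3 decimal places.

y_3 = 0.041

Material balance + equilibrium reduce to Σ zᵢ(Kᵢ−1)/(1+V/F(Kᵢ−1)) = 0.
g(0) = ΣzᵢKᵢ − 1 = 0.316 and g(1) = 1 − Σzᵢ/Kᵢ = -0.464, so a root lies in (0, 1).
Newton iteration, V/F⁰ = 0.51:
  V/F = 0.510: g = -0.0660, g' = -0.653 → V/F = 0.409
Converged at V/F = 0.409.
Compositions from xᵢ = zᵢ/(1+V/F(Kᵢ−1)), yᵢ = Kᵢxᵢ:
  1: x = 0.300, y = 0.703
  2: x = 0.588, y = 0.255
  3: x = 0.112, y = 0.041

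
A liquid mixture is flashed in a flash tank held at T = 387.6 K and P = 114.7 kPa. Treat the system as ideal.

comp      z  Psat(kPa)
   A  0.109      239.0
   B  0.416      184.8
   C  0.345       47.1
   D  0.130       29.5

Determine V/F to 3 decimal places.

Raoult's law: Kᵢ = Pᵢˢᵃᵗ/P = Pᵢˢᵃᵗ/114.7.
  K_A = 239.0/114.7 = 2.08370, K_B = 184.8/114.7 = 1.61116, K_C = 47.1/114.7 = 0.41064, K_D = 29.5/114.7 = 0.25719
Newton iteration, V/F⁰ = 0.5:
  V/F = 0.500: g = -0.1706, g' = -0.567 → V/F = 0.199
  V/F = 0.199: g = -0.0200, g' = -0.463 → V/F = 0.156
Converged at V/F = 0.156.

V/F = 0.156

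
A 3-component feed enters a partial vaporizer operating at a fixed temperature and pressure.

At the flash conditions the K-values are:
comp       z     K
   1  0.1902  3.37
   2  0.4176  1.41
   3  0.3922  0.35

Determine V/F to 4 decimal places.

V/F = 0.4537

Rachford–Rice: g(V/F) = Σ zᵢ(Kᵢ−1)/(1+V/F(Kᵢ−1)) = 0.
Check two-phase: ΣzᵢKᵢ = 1.3671 > 1 and Σzᵢ/Kᵢ = 1.4732 > 1, so g(0) = 0.3671 > 0 and g(1) = -0.4732 < 0.
Iterate (Newton) starting at V/F = 0.46:
  V/F = 0.4600: g = -0.00396, g' = -0.6314 → V/F = 0.4537
Converged at V/F = 0.4537.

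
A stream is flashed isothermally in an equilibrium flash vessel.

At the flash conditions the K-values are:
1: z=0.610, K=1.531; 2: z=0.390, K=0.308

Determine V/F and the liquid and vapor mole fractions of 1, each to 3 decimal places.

Newton iteration, V/F⁰ = 0.57:
  V/F = 0.570: g = -0.1970, g' = -0.611 → V/F = 0.247
  V/F = 0.247: g = -0.0393, g' = -0.406 → V/F = 0.151
  V/F = 0.151: g = -0.0013, g' = -0.380 → V/F = 0.147
Converged at V/F = 0.147.
Compositions from xᵢ = zᵢ/(1+V/F(Kᵢ−1)), yᵢ = Kᵢxᵢ:
  1: x = 0.566, y = 0.866
  2: x = 0.434, y = 0.134

V/F = 0.147, x_1 = 0.566, y_1 = 0.866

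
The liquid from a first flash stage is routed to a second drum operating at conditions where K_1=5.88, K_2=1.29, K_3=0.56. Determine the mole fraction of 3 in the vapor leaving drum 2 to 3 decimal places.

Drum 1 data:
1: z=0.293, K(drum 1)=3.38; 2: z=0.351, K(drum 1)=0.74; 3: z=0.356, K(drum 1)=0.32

Drum 1:
Newton iteration, ψ₁⁰ = 0.51:
  ψ₁ = 0.510: g = -0.1608, g' = -0.756 → ψ₁ = 0.297
  ψ₁ = 0.297: g = 0.0061, g' = -0.856 → ψ₁ = 0.304
Converged at ψ₁ = 0.304.
Drum-1 compositions:
  1: x = 0.170, y = 0.574
  2: x = 0.381, y = 0.282
  3: x = 0.449, y = 0.144
Drum-2 feed = drum-1 liquid: z₂ = (0.1699, 0.3812, 0.4489).
Drum 2:
Rachford–Rice: g(ψ₂) = Σ zᵢ(Kᵢ−1)/(1+ψ₂(Kᵢ−1)) = 0.
g(0) = ΣzᵢKᵢ − 1 = 0.742 and g(1) = 1 − Σzᵢ/Kᵢ = -0.126, so a root lies in (0, 1).
Newton–Raphson from ψ₂ = 0.6:
  ψ₂ = 0.600: g = 0.0369, g' = -0.446 → ψ₂ = 0.683
  ψ₂ = 0.683: g = 0.0014, g' = -0.416 → ψ₂ = 0.686
Converged at ψ₂ = 0.686.
  1: x = 0.039, y = 0.230
  2: x = 0.318, y = 0.410
  3: x = 0.643, y = 0.360

y_3 (drum 2) = 0.360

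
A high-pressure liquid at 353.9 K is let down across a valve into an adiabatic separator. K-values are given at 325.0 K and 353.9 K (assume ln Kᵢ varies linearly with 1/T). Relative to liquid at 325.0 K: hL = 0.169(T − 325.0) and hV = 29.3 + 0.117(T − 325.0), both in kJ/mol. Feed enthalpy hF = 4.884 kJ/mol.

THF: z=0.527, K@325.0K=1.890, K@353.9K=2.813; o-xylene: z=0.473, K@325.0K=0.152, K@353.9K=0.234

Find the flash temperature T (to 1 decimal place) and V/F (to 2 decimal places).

Adiabatic flash: solve Rachford–Rice at each trial T, then check hF = ψ·hV(T) + (1−ψ)·hL(T).
  T = 325.0 K: K = (1.890, 0.152), RR gives ψ = 0.090, H_out = 2.637 kJ/mol
  T = 353.9 K: K = (2.813, 0.234), RR gives ψ = 0.427, H_out = 16.756 kJ/mol
  T = 339.4 K: K = (2.324, 0.190), RR gives ψ = 0.293, H_out = 10.812 kJ/mol
  T = 332.2 K: K = (2.100, 0.170), RR gives ψ = 0.205, H_out = 7.159 kJ/mol
  T = 328.6 K: K = (1.994, 0.161), RR gives ψ = 0.152, H_out = 5.037 kJ/mol
  T = 326.8 K: K = (1.941, 0.156), RR gives ψ = 0.122, H_out = 3.877 kJ/mol
Linear interpolation between T = 326.8 (H_out = 3.877) and T = 328.6 (H_out = 5.037) on hF = 4.884 gives T ≈ 328.4 K, at which ψ = 0.15.

T = 328.4 K, V/F = 0.15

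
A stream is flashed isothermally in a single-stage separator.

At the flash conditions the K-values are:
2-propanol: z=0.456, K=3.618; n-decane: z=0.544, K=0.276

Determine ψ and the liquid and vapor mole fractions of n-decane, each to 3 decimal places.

Material balance + equilibrium reduce to Σ zᵢ(Kᵢ−1)/(1+ψ(Kᵢ−1)) = 0.
Check two-phase: ΣzᵢKᵢ = 1.800 > 1 and Σzᵢ/Kᵢ = 2.097 > 1, so g(0) = 0.800 > 0 and g(1) = -1.097 < 0.
Binary case is linear: z₁(K₁−1)(1+ψ(K₂−1)) + z₂(K₂−1)(1+ψ(K₁−1)) = 0
⇒ ψ = [z₁(K₁−1)+z₂(K₂−1)] / [−(K₁−1)(K₂−1)] = 0.8000/1.8954 = 0.422
Compositions from xᵢ = zᵢ/(1+ψ(Kᵢ−1)), yᵢ = Kᵢxᵢ:
  2-propanol: x = 0.217, y = 0.784
  n-decane: x = 0.783, y = 0.216

ψ = 0.422, x_n-decane = 0.783, y_n-decane = 0.216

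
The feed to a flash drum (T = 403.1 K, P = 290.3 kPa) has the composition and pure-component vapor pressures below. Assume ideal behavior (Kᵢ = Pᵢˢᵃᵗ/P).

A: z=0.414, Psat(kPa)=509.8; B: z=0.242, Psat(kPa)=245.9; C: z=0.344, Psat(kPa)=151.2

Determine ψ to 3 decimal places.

ψ = 0.389

Raoult's law: Kᵢ = Pᵢˢᵃᵗ/P = Pᵢˢᵃᵗ/290.3.
  K_A = 509.8/290.3 = 1.75611, K_B = 245.9/290.3 = 0.84705, K_C = 151.2/290.3 = 0.52084
Rachford–Rice: g(ψ) = Σ zᵢ(Kᵢ−1)/(1+ψ(Kᵢ−1)) = 0.
Feasibility: ΣzᵢKᵢ = 1.111, Σzᵢ/Kᵢ = 1.182 — both > 1, two phases present.
Newton–Raphson from ψ = 0.35:
  ψ = 0.350: g = 0.0104, g' = -0.268 → ψ = 0.389
Converged at ψ = 0.389.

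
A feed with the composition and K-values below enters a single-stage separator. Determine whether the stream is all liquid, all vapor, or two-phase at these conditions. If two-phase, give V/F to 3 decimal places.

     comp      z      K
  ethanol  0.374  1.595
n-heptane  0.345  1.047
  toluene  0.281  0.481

two-phase, V/F = 0.455

ΣzᵢKᵢ = 1.093; Σzᵢ/Kᵢ = 1.148.
Both exceed 1, so a two-phase solution exists.
Rachford–Rice: g(ψ) = Σ zᵢ(Kᵢ−1)/(1+ψ(Kᵢ−1)) = 0.
Newton iteration, ψ⁰ = 0.5:
  ψ = 0.500: g = -0.0096, g' = -0.217 → ψ = 0.456
  ψ = 0.456: g = -0.0001, g' = -0.213 → ψ = 0.455
Converged at ψ = 0.455.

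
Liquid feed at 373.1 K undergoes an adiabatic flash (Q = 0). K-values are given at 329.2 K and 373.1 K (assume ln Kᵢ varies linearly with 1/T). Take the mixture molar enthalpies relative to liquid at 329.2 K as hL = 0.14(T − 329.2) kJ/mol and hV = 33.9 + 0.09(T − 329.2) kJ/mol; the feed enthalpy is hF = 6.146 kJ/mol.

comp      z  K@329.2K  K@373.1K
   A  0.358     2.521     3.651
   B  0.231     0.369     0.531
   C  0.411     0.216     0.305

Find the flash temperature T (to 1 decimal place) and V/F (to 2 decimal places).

T = 339.0 K, V/F = 0.14

Adiabatic flash: solve Rachford–Rice at each trial T, then check hF = ψ·hV(T) + (1−ψ)·hL(T).
  T = 329.2 K: K = (2.521, 0.369, 0.216), RR gives ψ = 0.069, H_out = 2.331 kJ/mol
  T = 373.1 K: K = (3.651, 0.531, 0.305), RR gives ψ = 0.337, H_out = 16.818 kJ/mol
  T = 351.1 K: K = (3.068, 0.448, 0.259), RR gives ψ = 0.220, H_out = 10.280 kJ/mol
  T = 340.1 K: K = (2.789, 0.407, 0.237), RR gives ψ = 0.151, H_out = 6.549 kJ/mol
  T = 334.6 K: K = (2.652, 0.388, 0.226), RR gives ψ = 0.111, H_out = 4.501 kJ/mol
  T = 337.4 K: K = (2.721, 0.398, 0.232), RR gives ψ = 0.132, H_out = 5.562 kJ/mol
  T = 338.8 K: K = (2.756, 0.403, 0.235), RR gives ψ = 0.142, H_out = 6.078 kJ/mol
Linear interpolation between T = 338.8 (H_out = 6.078) and T = 340.1 (H_out = 6.549) on hF = 6.146 gives T ≈ 339.0 K, at which ψ = 0.14.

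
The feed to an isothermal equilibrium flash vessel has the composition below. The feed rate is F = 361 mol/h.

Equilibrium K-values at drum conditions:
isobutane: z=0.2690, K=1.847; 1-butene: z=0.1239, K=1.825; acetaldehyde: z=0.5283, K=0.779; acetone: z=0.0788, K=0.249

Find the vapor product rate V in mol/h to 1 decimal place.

V = 188.6 mol/h

Let ψ = V/F and solve Σ zᵢ(Kᵢ−1)/(1+ψ(Kᵢ−1)) = 0.
Feasibility: ΣzᵢKᵢ = 1.1541, Σzᵢ/Kᵢ = 1.2082 — both > 1, two phases present.
Newton iteration, ψ⁰ = 0.58:
  ψ = 0.5800: g = -0.01685, g' = -0.2988 → ψ = 0.5236
  ψ = 0.5236: g = -0.00034, g' = -0.2875 → ψ = 0.5224
Converged at ψ = 0.5224.
Then V = ψ·F = 0.5224·361 = 188.6 mol/h and L = F − V = 172.4 mol/h.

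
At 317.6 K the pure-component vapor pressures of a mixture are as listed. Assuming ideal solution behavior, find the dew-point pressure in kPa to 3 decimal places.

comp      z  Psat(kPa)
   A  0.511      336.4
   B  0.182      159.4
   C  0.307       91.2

At the dew point ψ → 1, so Σzᵢ/Kᵢ = 1 with Kᵢ = Pᵢˢᵃᵗ/P ⇒ 1/P = Σzᵢ/Pᵢˢᵃᵗ.
1/P = 0.511/336.4 + 0.182/159.4 + 0.307/91.2 = 0.006027 ⇒ P = 165.919 kPa

Pdew = 165.919 kPa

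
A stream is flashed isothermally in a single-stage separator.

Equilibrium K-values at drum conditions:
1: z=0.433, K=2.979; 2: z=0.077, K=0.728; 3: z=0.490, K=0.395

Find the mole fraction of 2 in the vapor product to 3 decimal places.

y_2 = 0.064

Material balance + equilibrium reduce to Σ zᵢ(Kᵢ−1)/(1+ψ(Kᵢ−1)) = 0.
Feasibility: ΣzᵢKᵢ = 1.540, Σzᵢ/Kᵢ = 1.492 — both > 1, two phases present.
Newton–Raphson from ψ = 0.5:
  ψ = 0.500: g = -0.0185, g' = -0.805 → ψ = 0.477
Converged at ψ = 0.477.
Compositions from xᵢ = zᵢ/(1+ψ(Kᵢ−1)), yᵢ = Kᵢxᵢ:
  1: x = 0.223, y = 0.664
  2: x = 0.088, y = 0.064
  3: x = 0.689, y = 0.272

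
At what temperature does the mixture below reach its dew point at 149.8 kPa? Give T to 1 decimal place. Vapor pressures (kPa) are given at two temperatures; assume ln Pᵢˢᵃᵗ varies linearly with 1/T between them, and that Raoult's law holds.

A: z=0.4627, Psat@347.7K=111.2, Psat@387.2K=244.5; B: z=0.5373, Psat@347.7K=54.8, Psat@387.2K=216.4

Dew-point temperature: Σzᵢ·P/Pᵢˢᵃᵗ(T) = 1. Interpolate ln Pᵢˢᵃᵗ = aᵢ + bᵢ/T.
  T = 347.7 K: ΣzᵢP/Pᵢˢᵃᵗ = 2.0921
  T = 387.2 K: ΣzᵢP/Pᵢˢᵃᵗ = 0.6554
  T = 367.4 K: ΣzᵢP/Pᵢˢᵃᵗ = 1.1255
  T = 377.3 K: ΣzᵢP/Pᵢˢᵃᵗ = 0.8509
  T = 372.4 K: ΣzᵢP/Pᵢˢᵃᵗ = 0.9748
  T = 369.9 K: ΣzᵢP/Pᵢˢᵃᵗ = 1.0468
Interpolating between 369.9 K and 372.4 K gives T ≈ 371.5 K.

T = 371.5 K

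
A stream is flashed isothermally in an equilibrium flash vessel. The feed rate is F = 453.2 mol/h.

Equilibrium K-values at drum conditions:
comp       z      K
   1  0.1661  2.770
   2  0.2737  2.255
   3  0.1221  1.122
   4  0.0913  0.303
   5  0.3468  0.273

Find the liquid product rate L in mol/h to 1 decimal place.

L = 287.8 mol/h

Material balance + equilibrium reduce to Σ zᵢ(Kᵢ−1)/(1+ψ(Kᵢ−1)) = 0.
g(0) = ΣzᵢKᵢ − 1 = 0.3366 and g(1) = 1 − Σzᵢ/Kᵢ = -0.8618, so a root lies in (0, 1).
Newton–Raphson from ψ = 0.53:
  ψ = 0.5300: g = -0.13911, g' = -0.8923 → ψ = 0.3741
  ψ = 0.3741: g = -0.00751, g' = -0.8166 → ψ = 0.3649
Converged at ψ = 0.3649.
Then V = ψ·F = 0.3649·453.2 = 165.4 mol/h and L = F − V = 287.8 mol/h.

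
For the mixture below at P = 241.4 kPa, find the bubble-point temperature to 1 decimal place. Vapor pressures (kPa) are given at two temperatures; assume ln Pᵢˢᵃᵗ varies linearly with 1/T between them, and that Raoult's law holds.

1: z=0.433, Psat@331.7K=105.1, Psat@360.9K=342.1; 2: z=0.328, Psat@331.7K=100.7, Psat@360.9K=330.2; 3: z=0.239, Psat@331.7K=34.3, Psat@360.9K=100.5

T = 356.9 K

Bubble-point temperature: ΣzᵢPᵢˢᵃᵗ(T) = P. Interpolate ln Pᵢˢᵃᵗ = aᵢ + bᵢ/T.
  T = 331.7 K: ΣzᵢPᵢˢᵃᵗ = 86.74 kPa
  T = 360.9 K: ΣzᵢPᵢˢᵃᵗ = 280.45 kPa
  T = 346.3 K: ΣzᵢPᵢˢᵃᵗ = 159.85 kPa
  T = 353.6 K: ΣzᵢPᵢˢᵃᵗ = 212.96 kPa
  T = 357.2 K: ΣzᵢPᵢˢᵃᵗ = 244.27 kPa
  T = 355.4 K: ΣzᵢPᵢˢᵃᵗ = 228.16 kPa
Interpolating between 355.4 K and 357.2 K gives T ≈ 356.9 K.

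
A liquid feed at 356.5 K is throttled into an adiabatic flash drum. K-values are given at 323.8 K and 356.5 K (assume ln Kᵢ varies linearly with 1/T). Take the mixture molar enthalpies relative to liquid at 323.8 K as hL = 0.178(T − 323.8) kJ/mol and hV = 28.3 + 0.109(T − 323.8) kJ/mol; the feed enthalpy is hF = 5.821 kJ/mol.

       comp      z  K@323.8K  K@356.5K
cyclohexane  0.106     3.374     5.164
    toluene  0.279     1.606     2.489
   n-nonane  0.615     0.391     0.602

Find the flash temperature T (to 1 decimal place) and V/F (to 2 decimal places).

Adiabatic flash: solve Rachford–Rice at each trial T, then check hF = ψ·hV(T) + (1−ψ)·hL(T).
  T = 323.8 K: K = (3.374, 1.606, 0.391), RR gives ψ = 0.053, H_out = 1.511 kJ/mol
  T = 356.5 K: K = (5.164, 2.489, 0.602), RR gives ψ = 0.650, H_out = 22.749 kJ/mol
  T = 340.1 K: K = (4.214, 2.019, 0.490), RR gives ψ = 0.331, H_out = 11.907 kJ/mol
  T = 332.0 K: K = (3.784, 1.807, 0.439), RR gives ψ = 0.193, H_out = 6.813 kJ/mol
  T = 327.9 K: K = (3.576, 1.705, 0.415), RR gives ψ = 0.124, H_out = 4.191 kJ/mol
  T = 329.9 K: K = (3.676, 1.754, 0.427), RR gives ψ = 0.157, H_out = 5.476 kJ/mol
Linear interpolation between T = 329.9 (H_out = 5.476) and T = 332.0 (H_out = 6.813) on hF = 5.821 gives T ≈ 330.4 K, at which ψ = 0.17.

T = 330.4 K, V/F = 0.17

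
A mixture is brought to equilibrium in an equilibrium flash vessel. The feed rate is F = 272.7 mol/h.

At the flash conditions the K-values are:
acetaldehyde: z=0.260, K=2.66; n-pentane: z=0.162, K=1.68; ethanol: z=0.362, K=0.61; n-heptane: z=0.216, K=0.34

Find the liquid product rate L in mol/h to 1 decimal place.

L = 170.9 mol/h

Rachford–Rice: g(β) = Σ zᵢ(Kᵢ−1)/(1+β(Kᵢ−1)) = 0.
Check two-phase: ΣzᵢKᵢ = 1.258 > 1 and Σzᵢ/Kᵢ = 1.423 > 1, so g(0) = 0.258 > 0 and g(1) = -0.423 < 0.
Newton iteration, β⁰ = 0.64:
  β = 0.640: g = -0.1489, g' = -0.585 → β = 0.385
  β = 0.385: g = -0.0068, g' = -0.559 → β = 0.373
Converged at β = 0.373.
Then V = β·F = 0.3732·272.7 = 101.8 mol/h and L = F − V = 170.9 mol/h.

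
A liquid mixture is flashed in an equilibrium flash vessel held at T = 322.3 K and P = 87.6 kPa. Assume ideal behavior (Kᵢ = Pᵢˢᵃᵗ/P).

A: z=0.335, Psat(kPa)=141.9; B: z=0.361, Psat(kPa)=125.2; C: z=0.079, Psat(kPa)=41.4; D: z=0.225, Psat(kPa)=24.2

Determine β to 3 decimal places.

β = 0.441

Raoult's law: Kᵢ = Pᵢˢᵃᵗ/P = Pᵢˢᵃᵗ/87.6.
  K_A = 141.9/87.6 = 1.61986, K_B = 125.2/87.6 = 1.42922, K_C = 41.4/87.6 = 0.47260, K_D = 24.2/87.6 = 0.27626
Material balance + equilibrium reduce to Σ zᵢ(Kᵢ−1)/(1+β(Kᵢ−1)) = 0.
Check two-phase: ΣzᵢKᵢ = 1.158 > 1 and Σzᵢ/Kᵢ = 1.441 > 1, so g(0) = 0.158 > 0 and g(1) = -0.441 < 0.
Newton–Raphson from β = 0.5:
  β = 0.500: g = -0.0257, g' = -0.450 → β = 0.443
  β = 0.443: g = -0.0009, g' = -0.419 → β = 0.441
Converged at β = 0.441.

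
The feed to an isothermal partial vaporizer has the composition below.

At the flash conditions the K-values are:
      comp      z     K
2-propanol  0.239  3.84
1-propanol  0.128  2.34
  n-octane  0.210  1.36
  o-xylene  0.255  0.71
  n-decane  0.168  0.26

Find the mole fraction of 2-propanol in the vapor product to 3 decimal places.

y_2-propanol = 0.297

Newton iteration, ψ⁰ = 0.66:
  ψ = 0.660: g = 0.0538, g' = -0.700 → ψ = 0.737
  ψ = 0.737: g = -0.0019, g' = -0.756 → ψ = 0.734
Converged at ψ = 0.734.
Compositions from xᵢ = zᵢ/(1+ψ(Kᵢ−1)), yᵢ = Kᵢxᵢ:
  2-propanol: x = 0.077, y = 0.297
  1-propanol: x = 0.065, y = 0.151
  n-octane: x = 0.166, y = 0.226
  o-xylene: x = 0.324, y = 0.230
  n-decane: x = 0.368, y = 0.096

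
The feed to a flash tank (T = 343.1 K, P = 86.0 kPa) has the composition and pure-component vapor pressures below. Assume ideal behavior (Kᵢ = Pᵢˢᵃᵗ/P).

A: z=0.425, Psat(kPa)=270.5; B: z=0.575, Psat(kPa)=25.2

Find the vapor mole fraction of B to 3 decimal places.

Raoult's law: Kᵢ = Pᵢˢᵃᵗ/P = Pᵢˢᵃᵗ/86.0.
  K_A = 270.5/86.0 = 3.14535, K_B = 25.2/86.0 = 0.29302
Let β = V/F and solve Σ zᵢ(Kᵢ−1)/(1+β(Kᵢ−1)) = 0.
g(0) = ΣzᵢKᵢ − 1 = 0.505 and g(1) = 1 − Σzᵢ/Kᵢ = -1.097, so a root lies in (0, 1).
Binary case is linear: z₁(K₁−1)(1+β(K₂−1)) + z₂(K₂−1)(1+β(K₁−1)) = 0
⇒ β = [z₁(K₁−1)+z₂(K₂−1)] / [−(K₁−1)(K₂−1)] = 0.5053/1.5167 = 0.333
Compositions from xᵢ = zᵢ/(1+β(Kᵢ−1)), yᵢ = Kᵢxᵢ:
  A: x = 0.248, y = 0.780
  B: x = 0.752, y = 0.220

y_B = 0.220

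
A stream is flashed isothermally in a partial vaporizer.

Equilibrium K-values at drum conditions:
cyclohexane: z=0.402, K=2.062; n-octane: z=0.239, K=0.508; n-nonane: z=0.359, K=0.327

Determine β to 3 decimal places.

Let β = V/F and solve Σ zᵢ(Kᵢ−1)/(1+β(Kᵢ−1)) = 0.
g(0) = ΣzᵢKᵢ − 1 = 0.068 and g(1) = 1 − Σzᵢ/Kᵢ = -0.763, so a root lies in (0, 1).
Newton iteration, β⁰ = 0.45:
  β = 0.450: g = -0.2087, g' = -0.638 → β = 0.123
  β = 0.123: g = -0.0108, g' = -0.614 → β = 0.105
Converged at β = 0.105.

β = 0.105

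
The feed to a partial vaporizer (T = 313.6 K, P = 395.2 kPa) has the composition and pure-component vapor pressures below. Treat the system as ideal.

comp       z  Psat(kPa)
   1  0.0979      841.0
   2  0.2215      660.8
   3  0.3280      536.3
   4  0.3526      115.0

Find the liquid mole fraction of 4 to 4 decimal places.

Raoult's law: Kᵢ = Pᵢˢᵃᵗ/P = Pᵢˢᵃᵗ/395.2.
  K_1 = 841.0/395.2 = 2.128036, K_2 = 660.8/395.2 = 1.672065, K_3 = 536.3/395.2 = 1.357034, K_4 = 115.0/395.2 = 0.290992
Rachford–Rice: g(ψ) = Σ zᵢ(Kᵢ−1)/(1+ψ(Kᵢ−1)) = 0.
g(0) = ΣzᵢKᵢ − 1 = 0.1264 and g(1) = 1 − Σzᵢ/Kᵢ = -0.6319, so a root lies in (0, 1).
Newton iteration, ψ⁰ = 0.51:
  ψ = 0.5100: g = -0.11156, g' = -0.5705 → ψ = 0.3145
  ψ = 0.3145: g = -0.01203, g' = -0.4634 → ψ = 0.2885
  ψ = 0.2885: g = -0.00010, g' = -0.4556 → ψ = 0.2883
Converged at ψ = 0.2883.
Compositions from xᵢ = zᵢ/(1+ψ(Kᵢ−1)), yᵢ = Kᵢxᵢ:
  1: x = 0.0739, y = 0.1572
  2: x = 0.1856, y = 0.3103
  3: x = 0.2974, y = 0.4036
  4: x = 0.4432, y = 0.1290

x_4 = 0.4432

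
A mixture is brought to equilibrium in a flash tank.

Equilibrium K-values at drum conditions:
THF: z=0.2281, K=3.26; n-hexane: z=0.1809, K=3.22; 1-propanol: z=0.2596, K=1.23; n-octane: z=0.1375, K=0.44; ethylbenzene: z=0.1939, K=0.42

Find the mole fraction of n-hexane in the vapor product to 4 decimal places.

y_n-hexane = 0.2025

Let ψ = V/F and solve Σ zᵢ(Kᵢ−1)/(1+ψ(Kᵢ−1)) = 0.
Check two-phase: ΣzᵢKᵢ = 1.7873 > 1 and Σzᵢ/Kᵢ = 1.1114 > 1, so g(0) = 0.7873 > 0 and g(1) = -0.1114 < 0.
Newton iteration, ψ⁰ = 0.67:
  ψ = 0.6700: g = 0.11105, g' = -0.6237 → ψ = 0.8481
  ψ = 0.8481: g = -0.00194, g' = -0.6629 → ψ = 0.8451
Converged at ψ = 0.8451.
Compositions from xᵢ = zᵢ/(1+ψ(Kᵢ−1)), yᵢ = Kᵢxᵢ:
  THF: x = 0.0784, y = 0.2555
  n-hexane: x = 0.0629, y = 0.2025
  1-propanol: x = 0.2174, y = 0.2673
  n-octane: x = 0.2610, y = 0.1149
  ethylbenzene: x = 0.3803, y = 0.1597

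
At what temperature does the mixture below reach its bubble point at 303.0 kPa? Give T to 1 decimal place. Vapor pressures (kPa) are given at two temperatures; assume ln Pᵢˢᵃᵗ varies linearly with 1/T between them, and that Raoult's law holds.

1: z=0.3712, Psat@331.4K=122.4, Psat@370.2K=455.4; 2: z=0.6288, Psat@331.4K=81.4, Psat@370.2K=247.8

T = 367.7 K

Bubble-point temperature: ΣzᵢPᵢˢᵃᵗ(T) = P. Interpolate ln Pᵢˢᵃᵗ = aᵢ + bᵢ/T.
  T = 331.4 K: ΣzᵢPᵢˢᵃᵗ = 96.62 kPa
  T = 370.2 K: ΣzᵢPᵢˢᵃᵗ = 324.86 kPa
  T = 350.8 K: ΣzᵢPᵢˢᵃᵗ = 182.98 kPa
  T = 360.5 K: ΣzᵢPᵢˢᵃᵗ = 245.63 kPa
  T = 365.4 K: ΣzᵢPᵢˢᵃᵗ = 283.39 kPa
  T = 367.8 K: ΣzᵢPᵢˢᵃᵗ = 303.55 kPa
Interpolating between 365.4 K and 367.8 K gives T ≈ 367.7 K.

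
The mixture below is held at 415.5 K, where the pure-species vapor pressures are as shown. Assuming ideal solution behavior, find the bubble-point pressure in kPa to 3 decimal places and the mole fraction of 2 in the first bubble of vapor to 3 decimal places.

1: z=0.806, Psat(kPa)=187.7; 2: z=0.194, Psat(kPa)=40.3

At the bubble point ψ → 0, so ΣzᵢKᵢ = 1 with Kᵢ = Pᵢˢᵃᵗ/P ⇒ P = ΣzᵢPᵢˢᵃᵗ.
P = 0.806·187.7 + 0.194·40.3 = 159.104 kPa
yᵢ = zᵢPᵢˢᵃᵗ/P ⇒ y_2 = 0.194·40.3/159.104 = 0.049

Pbub = 159.104 kPa, y_2 = 0.049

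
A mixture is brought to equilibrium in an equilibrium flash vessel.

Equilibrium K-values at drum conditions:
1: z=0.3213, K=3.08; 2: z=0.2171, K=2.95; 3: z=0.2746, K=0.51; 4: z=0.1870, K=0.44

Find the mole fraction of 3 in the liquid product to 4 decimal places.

x_3 = 0.4544

Iterate (Newton) starting at V/F = 0.49:
  V/F = 0.4900: g = 0.22607, g' = -0.7824 → V/F = 0.7790
  V/F = 0.7790: g = 0.01976, g' = -0.6895 → V/F = 0.8076
  V/F = 0.8076: g = -0.00006, g' = -0.6941 → V/F = 0.8075
Converged at V/F = 0.8075.
Compositions from xᵢ = zᵢ/(1+V/F(Kᵢ−1)), yᵢ = Kᵢxᵢ:
  1: x = 0.1199, y = 0.3693
  2: x = 0.0843, y = 0.2487
  3: x = 0.4544, y = 0.2317
  4: x = 0.3414, y = 0.1502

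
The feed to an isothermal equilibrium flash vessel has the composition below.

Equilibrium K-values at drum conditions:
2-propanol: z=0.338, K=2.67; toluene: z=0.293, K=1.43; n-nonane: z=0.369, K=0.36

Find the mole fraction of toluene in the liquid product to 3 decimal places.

Rachford–Rice: g(ψ) = Σ zᵢ(Kᵢ−1)/(1+ψ(Kᵢ−1)) = 0.
Feasibility: ΣzᵢKᵢ = 1.454, Σzᵢ/Kᵢ = 1.356 — both > 1, two phases present.
Iterate (Newton) starting at ψ = 0.45:
  ψ = 0.450: g = 0.0962, g' = -0.643 → ψ = 0.599
  ψ = 0.599: g = -0.0009, g' = -0.668 → ψ = 0.598
Converged at ψ = 0.598.
Compositions from xᵢ = zᵢ/(1+ψ(Kᵢ−1)), yᵢ = Kᵢxᵢ:
  2-propanol: x = 0.169, y = 0.452
  toluene: x = 0.233, y = 0.333
  n-nonane: x = 0.598, y = 0.215

x_toluene = 0.233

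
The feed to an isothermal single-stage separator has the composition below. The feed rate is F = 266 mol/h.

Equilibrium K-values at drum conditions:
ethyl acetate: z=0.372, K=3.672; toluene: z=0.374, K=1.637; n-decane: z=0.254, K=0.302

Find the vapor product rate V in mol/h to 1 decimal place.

Iterate (Newton) starting at ψ = 0.48:
  ψ = 0.480: g = 0.3513, g' = -0.879 → ψ = 0.880
  ψ = 0.880: g = -0.0101, g' = -1.130 → ψ = 0.871
Converged at ψ = 0.871.
Then V = ψ·F = 0.8708·266 = 231.6 mol/h and L = F − V = 34.4 mol/h.

V = 231.6 mol/h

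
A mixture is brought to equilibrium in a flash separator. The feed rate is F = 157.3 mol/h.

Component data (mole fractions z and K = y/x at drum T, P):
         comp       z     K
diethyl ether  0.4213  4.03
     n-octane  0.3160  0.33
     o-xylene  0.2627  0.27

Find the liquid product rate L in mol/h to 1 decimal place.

Let β = V/F and solve Σ zᵢ(Kᵢ−1)/(1+β(Kᵢ−1)) = 0.
Feasibility: ΣzᵢKᵢ = 1.8730, Σzᵢ/Kᵢ = 2.0351 — both > 1, two phases present.
Iterate (Newton) starting at β = 0.5:
  β = 0.5000: g = -0.11281, g' = -1.2795 → β = 0.4118
  β = 0.4118: g = 0.00128, g' = -1.3223 → β = 0.4128
Converged at β = 0.4128.
Then V = β·F = 0.4128·157.3 = 64.9 mol/h and L = F − V = 92.4 mol/h.

L = 92.4 mol/h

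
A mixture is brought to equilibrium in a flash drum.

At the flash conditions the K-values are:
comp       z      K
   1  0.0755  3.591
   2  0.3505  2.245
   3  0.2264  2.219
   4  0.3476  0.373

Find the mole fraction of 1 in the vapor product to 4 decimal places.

Rachford–Rice: g(β) = Σ zᵢ(Kᵢ−1)/(1+β(Kᵢ−1)) = 0.
g(0) = ΣzᵢKᵢ − 1 = 0.6900 and g(1) = 1 − Σzᵢ/Kᵢ = -0.2111, so a root lies in (0, 1).
Iterate (Newton) starting at β = 0.5:
  β = 0.5000: g = 0.20817, g' = -0.7224 → β = 0.7882
  β = 0.7882: g = -0.00557, g' = -0.8148 → β = 0.7813
Converged at β = 0.7813.
Compositions from xᵢ = zᵢ/(1+β(Kᵢ−1)), yᵢ = Kᵢxᵢ:
  1: x = 0.0250, y = 0.0896
  2: x = 0.1777, y = 0.3989
  3: x = 0.1160, y = 0.2573
  4: x = 0.6814, y = 0.2542

y_1 = 0.0896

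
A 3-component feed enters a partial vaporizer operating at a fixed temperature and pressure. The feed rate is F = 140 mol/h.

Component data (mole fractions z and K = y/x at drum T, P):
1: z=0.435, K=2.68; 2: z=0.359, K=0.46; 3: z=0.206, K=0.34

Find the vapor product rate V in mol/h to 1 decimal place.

Rachford–Rice: g(ψ) = Σ zᵢ(Kᵢ−1)/(1+ψ(Kᵢ−1)) = 0.
Feasibility: ΣzᵢKᵢ = 1.401, Σzᵢ/Kᵢ = 1.549 — both > 1, two phases present.
Iterate (Newton) starting at ψ = 0.5:
  ψ = 0.500: g = -0.0713, g' = -0.759 → ψ = 0.406
  ψ = 0.406: g = 0.0004, g' = -0.773 → ψ = 0.407
Converged at ψ = 0.407.
Then V = ψ·F = 0.4066·140 = 56.9 mol/h and L = F − V = 83.1 mol/h.

V = 56.9 mol/h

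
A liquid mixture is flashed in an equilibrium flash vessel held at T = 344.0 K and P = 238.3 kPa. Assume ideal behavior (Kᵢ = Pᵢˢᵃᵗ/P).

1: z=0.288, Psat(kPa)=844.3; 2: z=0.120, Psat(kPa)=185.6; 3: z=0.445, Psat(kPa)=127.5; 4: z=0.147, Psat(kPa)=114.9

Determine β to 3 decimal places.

Raoult's law: Kᵢ = Pᵢˢᵃᵗ/P = Pᵢˢᵃᵗ/238.3.
  K_1 = 844.3/238.3 = 3.54301, K_2 = 185.6/238.3 = 0.77885, K_3 = 127.5/238.3 = 0.53504, K_4 = 114.9/238.3 = 0.48217
Newton iteration, β⁰ = 0.46:
  β = 0.460: g = -0.0551, g' = -0.626 → β = 0.372
  β = 0.372: g = 0.0030, g' = -0.700 → β = 0.376
Converged at β = 0.376.

β = 0.376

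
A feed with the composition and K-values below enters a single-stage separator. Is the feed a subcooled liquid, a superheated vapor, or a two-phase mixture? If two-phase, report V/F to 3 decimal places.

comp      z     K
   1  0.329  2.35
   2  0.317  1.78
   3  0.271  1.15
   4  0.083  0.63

superheated vapor

ΣzᵢKᵢ = 1.701; Σzᵢ/Kᵢ = 0.685.
Since Σzᵢ/Kᵢ < 1 the mixture is above its dew point — single vapor phase.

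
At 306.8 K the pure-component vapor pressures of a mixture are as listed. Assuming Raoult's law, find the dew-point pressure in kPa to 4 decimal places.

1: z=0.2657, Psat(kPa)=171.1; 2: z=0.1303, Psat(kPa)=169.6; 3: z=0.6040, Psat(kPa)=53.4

Pdew = 73.3566 kPa

At the dew point ψ → 1, so Σzᵢ/Kᵢ = 1 with Kᵢ = Pᵢˢᵃᵗ/P ⇒ 1/P = Σzᵢ/Pᵢˢᵃᵗ.
1/P = 0.2657/171.1 + 0.1303/169.6 + 0.6040/53.4 = 0.0136320 ⇒ P = 73.3566 kPa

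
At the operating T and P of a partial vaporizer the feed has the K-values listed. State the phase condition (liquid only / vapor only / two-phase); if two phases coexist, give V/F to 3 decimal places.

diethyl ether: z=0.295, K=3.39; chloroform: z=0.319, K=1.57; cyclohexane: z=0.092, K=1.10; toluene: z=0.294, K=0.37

ΣzᵢKᵢ = 1.711; Σzᵢ/Kᵢ = 1.168.
Both exceed 1, so a two-phase solution exists.
Newton iteration, ψ⁰ = 0.54:
  ψ = 0.540: g = 0.1748, g' = -0.651 → ψ = 0.809
  ψ = 0.809: g = -0.0042, g' = -0.730 → ψ = 0.803
Converged at ψ = 0.803.

two-phase, V/F = 0.803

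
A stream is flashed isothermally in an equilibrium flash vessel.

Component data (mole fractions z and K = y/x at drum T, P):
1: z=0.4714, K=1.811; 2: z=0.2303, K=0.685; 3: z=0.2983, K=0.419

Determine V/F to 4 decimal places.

Rachford–Rice: g(V/F) = Σ zᵢ(Kᵢ−1)/(1+V/F(Kᵢ−1)) = 0.
g(0) = ΣzᵢKᵢ − 1 = 0.1364 and g(1) = 1 − Σzᵢ/Kᵢ = -0.3084, so a root lies in (0, 1).
Newton–Raphson from V/F = 0.3:
  V/F = 0.3000: g = 0.01748, g' = -0.3761 → V/F = 0.3465
Converged at V/F = 0.3465.

V/F = 0.3465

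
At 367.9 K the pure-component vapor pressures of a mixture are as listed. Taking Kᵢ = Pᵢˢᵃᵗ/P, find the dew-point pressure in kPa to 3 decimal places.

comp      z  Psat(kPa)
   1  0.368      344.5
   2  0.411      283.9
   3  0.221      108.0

At the dew point ψ → 1, so Σzᵢ/Kᵢ = 1 with Kᵢ = Pᵢˢᵃᵗ/P ⇒ 1/P = Σzᵢ/Pᵢˢᵃᵗ.
1/P = 0.368/344.5 + 0.411/283.9 + 0.221/108.0 = 0.004562 ⇒ P = 219.192 kPa

Pdew = 219.192 kPa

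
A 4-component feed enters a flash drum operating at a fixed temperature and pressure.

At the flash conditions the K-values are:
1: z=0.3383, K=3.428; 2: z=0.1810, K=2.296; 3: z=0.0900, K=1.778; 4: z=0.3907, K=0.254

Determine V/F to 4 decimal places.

V/F = 0.5883

Rachford–Rice: g(V/F) = Σ zᵢ(Kᵢ−1)/(1+V/F(Kᵢ−1)) = 0.
g(0) = ΣzᵢKᵢ − 1 = 0.8345 and g(1) = 1 − Σzᵢ/Kᵢ = -0.7663, so a root lies in (0, 1).
Iterate (Newton) starting at V/F = 0.5:
  V/F = 0.5000: g = 0.09890, g' = -1.1001 → V/F = 0.5899
  V/F = 0.5899: g = -0.00189, g' = -1.1538 → V/F = 0.5883
Converged at V/F = 0.5883.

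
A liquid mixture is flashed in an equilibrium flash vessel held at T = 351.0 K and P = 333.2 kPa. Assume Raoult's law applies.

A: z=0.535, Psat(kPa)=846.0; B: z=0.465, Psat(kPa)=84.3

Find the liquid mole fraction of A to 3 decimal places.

Raoult's law: Kᵢ = Pᵢˢᵃᵗ/P = Pᵢˢᵃᵗ/333.2.
  K_A = 846.0/333.2 = 2.53902, K_B = 84.3/333.2 = 0.25300
Let ψ = V/F and solve Σ zᵢ(Kᵢ−1)/(1+ψ(Kᵢ−1)) = 0.
Check two-phase: ΣzᵢKᵢ = 1.476 > 1 and Σzᵢ/Kᵢ = 2.049 > 1, so g(0) = 0.476 > 0 and g(1) = -1.049 < 0.
Iterate (Newton) starting at ψ = 0.6:
  ψ = 0.600: g = -0.2014, g' = -1.195 → ψ = 0.431
  ψ = 0.431: g = -0.0177, g' = -1.023 → ψ = 0.414
Converged at ψ = 0.414.
Compositions from xᵢ = zᵢ/(1+ψ(Kᵢ−1)), yᵢ = Kᵢxᵢ:
  A: x = 0.327, y = 0.830
  B: x = 0.673, y = 0.170

x_A = 0.327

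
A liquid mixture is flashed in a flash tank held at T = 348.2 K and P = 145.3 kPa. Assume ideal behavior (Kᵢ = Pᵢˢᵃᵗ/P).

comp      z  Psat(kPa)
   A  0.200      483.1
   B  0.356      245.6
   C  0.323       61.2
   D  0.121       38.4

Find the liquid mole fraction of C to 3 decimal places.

Raoult's law: Kᵢ = Pᵢˢᵃᵗ/P = Pᵢˢᵃᵗ/145.3.
  K_A = 483.1/145.3 = 3.32485, K_B = 245.6/145.3 = 1.69030, K_C = 61.2/145.3 = 0.42120, K_D = 38.4/145.3 = 0.26428
Material balance + equilibrium reduce to Σ zᵢ(Kᵢ−1)/(1+ψ(Kᵢ−1)) = 0.
g(0) = ΣzᵢKᵢ − 1 = 0.435 and g(1) = 1 − Σzᵢ/Kᵢ = -0.495, so a root lies in (0, 1).
Newton–Raphson from ψ = 0.62:
  ψ = 0.620: g = -0.0927, g' = -0.749 → ψ = 0.496
  ψ = 0.496: g = -0.0036, g' = -0.703 → ψ = 0.491
Converged at ψ = 0.491.
Compositions from xᵢ = zᵢ/(1+ψ(Kᵢ−1)), yᵢ = Kᵢxᵢ:
  A: x = 0.093, y = 0.310
  B: x = 0.266, y = 0.449
  C: x = 0.451, y = 0.190
  D: x = 0.189, y = 0.050

x_C = 0.451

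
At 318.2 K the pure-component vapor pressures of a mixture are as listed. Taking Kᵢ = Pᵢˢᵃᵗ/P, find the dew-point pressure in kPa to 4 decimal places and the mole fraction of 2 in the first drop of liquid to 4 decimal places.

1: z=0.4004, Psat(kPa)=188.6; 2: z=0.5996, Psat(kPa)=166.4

At the dew point ψ → 1, so Σzᵢ/Kᵢ = 1 with Kᵢ = Pᵢˢᵃᵗ/P ⇒ 1/P = Σzᵢ/Pᵢˢᵃᵗ.
1/P = 0.4004/188.6 + 0.5996/166.4 = 0.0057264 ⇒ P = 174.6305 kPa
xᵢ = zᵢP/Pᵢˢᵃᵗ ⇒ x_2 = 0.5996·174.6305/166.4 = 0.6293

Pdew = 174.6305 kPa, x_2 = 0.6293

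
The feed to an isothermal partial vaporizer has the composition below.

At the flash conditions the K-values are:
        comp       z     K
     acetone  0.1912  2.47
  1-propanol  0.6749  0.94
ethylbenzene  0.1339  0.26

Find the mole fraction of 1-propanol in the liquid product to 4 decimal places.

Rachford–Rice: g(β) = Σ zᵢ(Kᵢ−1)/(1+β(Kᵢ−1)) = 0.
Feasibility: ΣzᵢKᵢ = 1.1415, Σzᵢ/Kᵢ = 1.3104 — both > 1, two phases present.
Newton–Raphson from β = 0.6:
  β = 0.6000: g = -0.07088, g' = -0.3565 → β = 0.4012
  β = 0.4012: g = -0.00561, g' = -0.3143 → β = 0.3833
Converged at β = 0.3833.
Compositions from xᵢ = zᵢ/(1+β(Kᵢ−1)), yᵢ = Kᵢxᵢ:
  acetone: x = 0.1223, y = 0.3021
  1-propanol: x = 0.6908, y = 0.6493
  ethylbenzene: x = 0.1869, y = 0.0486

x_1-propanol = 0.6908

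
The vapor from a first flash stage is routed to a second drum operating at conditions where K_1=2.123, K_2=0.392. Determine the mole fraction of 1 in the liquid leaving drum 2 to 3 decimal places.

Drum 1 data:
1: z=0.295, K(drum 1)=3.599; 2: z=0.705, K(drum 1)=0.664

Drum 1:
Iterate (Newton) starting at ψ₁ = 0.56:
  ψ₁ = 0.560: g = 0.0205, g' = -0.451 → ψ₁ = 0.605
  ψ₁ = 0.605: g = 0.0006, g' = -0.426 → ψ₁ = 0.607
Converged at ψ₁ = 0.607.
Drum-1 compositions:
  1: x = 0.114, y = 0.412
  2: x = 0.886, y = 0.588
Drum-2 feed = drum-1 vapor: z₂ = (0.4120, 0.5880).
Drum 2:
Iterate (Newton) starting at ψ₂ = 0.42:
  ψ₂ = 0.420: g = -0.1657, g' = -0.632 → ψ₂ = 0.158
  ψ₂ = 0.158: g = -0.0024, g' = -0.641 → ψ₂ = 0.154
Converged at ψ₂ = 0.154.
  1: x = 0.351, y = 0.746
  2: x = 0.649, y = 0.254

x_1 (drum 2) = 0.351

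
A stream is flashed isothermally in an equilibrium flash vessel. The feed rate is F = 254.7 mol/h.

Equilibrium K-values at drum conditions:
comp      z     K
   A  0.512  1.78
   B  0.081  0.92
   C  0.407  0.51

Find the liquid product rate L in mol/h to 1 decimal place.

L = 114.9 mol/h

Iterate (Newton) starting at ψ = 0.33:
  ψ = 0.330: g = 0.0731, g' = -0.337 → ψ = 0.547
  ψ = 0.547: g = 0.0007, g' = -0.336 → ψ = 0.549
Converged at ψ = 0.549.
Then V = ψ·F = 0.5491·254.7 = 139.8 mol/h and L = F − V = 114.9 mol/h.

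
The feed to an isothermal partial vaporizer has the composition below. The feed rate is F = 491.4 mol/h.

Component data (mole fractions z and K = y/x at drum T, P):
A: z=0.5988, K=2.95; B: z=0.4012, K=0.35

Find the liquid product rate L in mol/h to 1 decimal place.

Material balance + equilibrium reduce to Σ zᵢ(Kᵢ−1)/(1+β(Kᵢ−1)) = 0.
Feasibility: ΣzᵢKᵢ = 1.9069, Σzᵢ/Kᵢ = 1.3493 — both > 1, two phases present.
Newton iteration, β⁰ = 0.5:
  β = 0.5000: g = 0.20488, g' = -0.9558 → β = 0.7144
  β = 0.7144: g = 0.00111, g' = -0.9884 → β = 0.7155
Converged at β = 0.7155.
Then V = β·F = 0.7155·491.4 = 351.6 mol/h and L = F − V = 139.8 mol/h.

L = 139.8 mol/h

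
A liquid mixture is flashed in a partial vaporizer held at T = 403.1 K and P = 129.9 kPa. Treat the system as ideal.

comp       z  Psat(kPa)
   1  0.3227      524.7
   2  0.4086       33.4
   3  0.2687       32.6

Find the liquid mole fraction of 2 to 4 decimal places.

Raoult's law: Kᵢ = Pᵢˢᵃᵗ/P = Pᵢˢᵃᵗ/129.9.
  K_1 = 524.7/129.9 = 4.039261, K_2 = 33.4/129.9 = 0.257121, K_3 = 32.6/129.9 = 0.250962
Material balance + equilibrium reduce to Σ zᵢ(Kᵢ−1)/(1+β(Kᵢ−1)) = 0.
g(0) = ΣzᵢKᵢ − 1 = 0.4760 and g(1) = 1 − Σzᵢ/Kᵢ = -1.7397, so a root lies in (0, 1).
Newton iteration, β⁰ = 0.5:
  β = 0.5000: g = -0.41544, g' = -1.4256 → β = 0.2086
  β = 0.2086: g = 0.00251, g' = -1.6440 → β = 0.2101
Converged at β = 0.2101.
Compositions from xᵢ = zᵢ/(1+β(Kᵢ−1)), yᵢ = Kᵢxᵢ:
  1: x = 0.1969, y = 0.7955
  2: x = 0.4842, y = 0.1245
  3: x = 0.3189, y = 0.0800

x_2 = 0.4842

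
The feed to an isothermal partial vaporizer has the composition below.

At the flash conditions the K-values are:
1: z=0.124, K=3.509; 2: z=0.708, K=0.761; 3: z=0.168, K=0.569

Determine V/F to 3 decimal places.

V/F = 0.099

Rachford–Rice: g(V/F) = Σ zᵢ(Kᵢ−1)/(1+V/F(Kᵢ−1)) = 0.
g(0) = ΣzᵢKᵢ − 1 = 0.069 and g(1) = 1 − Σzᵢ/Kᵢ = -0.261, so a root lies in (0, 1).
Newton–Raphson from V/F = 0.65:
  V/F = 0.650: g = -0.1827, g' = -0.230 → V/F = 0.000
  V/F = 0.000: g = 0.0695, g' = -0.852 → V/F = 0.082
  V/F = 0.082: g = 0.0107, g' = -0.614 → V/F = 0.099
Converged at V/F = 0.099.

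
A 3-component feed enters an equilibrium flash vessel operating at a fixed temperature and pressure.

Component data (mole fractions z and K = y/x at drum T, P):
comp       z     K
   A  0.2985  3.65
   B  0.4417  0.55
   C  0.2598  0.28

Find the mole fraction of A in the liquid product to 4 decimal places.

Newton iteration, ψ⁰ = 0.5:
  ψ = 0.5000: g = -0.20852, g' = -0.8655 → ψ = 0.2591
  ψ = 0.2591: g = 0.01407, g' = -1.0551 → ψ = 0.2724
  ψ = 0.2724: g = 0.00016, g' = -1.0316 → ψ = 0.2726
Converged at ψ = 0.2726.
Compositions from xᵢ = zᵢ/(1+ψ(Kᵢ−1)), yᵢ = Kᵢxᵢ:
  A: x = 0.1733, y = 0.6326
  B: x = 0.5035, y = 0.2769
  C: x = 0.3232, y = 0.0905

x_A = 0.1733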